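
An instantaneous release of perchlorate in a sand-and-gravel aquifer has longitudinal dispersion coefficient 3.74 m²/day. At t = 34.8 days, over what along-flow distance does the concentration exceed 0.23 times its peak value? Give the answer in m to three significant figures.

The plume is Gaussian with σ = √(2Dt) = √(2 × 3.74 × 34.8) = 16.13 m.
C/C_peak = exp(−Δx²/(2σ²)) = 0.23 ⇒ Δx = σ·√(−2 ln 0.23) = 16.13 × 1.714 = 27.65 m.
Width = 2Δx = 55.3 m.

55.3 m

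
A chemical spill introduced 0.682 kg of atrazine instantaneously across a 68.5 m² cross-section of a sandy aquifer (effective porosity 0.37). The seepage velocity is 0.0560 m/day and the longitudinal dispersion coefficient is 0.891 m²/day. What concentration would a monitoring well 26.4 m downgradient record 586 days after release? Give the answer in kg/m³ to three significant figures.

0.000326 kg/m³

For an instantaneous plane source, C(x,t) = M/(n_e·A·√(4πDt)) · exp(−(x−vt)²/(4Dt)), with n_e·A the pore (flow) area.
Plume center vt = 0.0560 × 586 = 32.816 m, so the well at 26.4 m is 6.416 m upgradient of the peak.
√(4πDt) = 81.00 m, giving peak height M/(n_e·A·√(4πDt)) = 0.682/(0.37 × 68.5 × 81.00) = 0.0003322 kg/m³.
(x−vt)²/(4Dt) = (-6.416)²/(4 × 0.891 × 586) = 0.01971; exp(−0.01971) = 0.9805.
C = 0.0003322 × 0.9805 = 0.000326 kg/m³.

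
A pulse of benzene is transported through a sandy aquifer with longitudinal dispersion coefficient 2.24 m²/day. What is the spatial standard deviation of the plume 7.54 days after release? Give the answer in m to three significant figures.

5.81 m

Dispersive spreading gives a Gaussian with σ² = 2Dt; advection only shifts the center.
σ = √(2 × 2.24 × 7.54) = 5.81 m.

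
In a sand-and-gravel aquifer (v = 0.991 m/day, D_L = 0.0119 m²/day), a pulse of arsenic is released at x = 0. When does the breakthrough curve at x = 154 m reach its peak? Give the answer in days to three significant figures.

155 days

For the 1D instantaneous-source solution, setting ∂C/∂t = 0 at fixed x gives v²t² + 2Dt − x² = 0, so t = (√(D² + v²x²) − D)/v².
√(D² + v²x²) = √(0.0119² + 0.991² × 154²) = 152.6; v² = 0.982081.
t = (152.6 − 0.0119)/0.982081 = 155 days (vs. the pure-advection estimate x/v = 155 d).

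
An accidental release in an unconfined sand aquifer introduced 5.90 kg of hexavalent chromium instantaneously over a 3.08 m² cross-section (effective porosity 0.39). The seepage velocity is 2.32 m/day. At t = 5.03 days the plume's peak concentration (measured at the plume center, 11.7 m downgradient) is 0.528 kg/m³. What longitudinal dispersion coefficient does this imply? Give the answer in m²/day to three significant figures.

1.37 m²/day

At the plume center C_max = M/(n_e·A·√(4πDt)), so D = M²/(4πt·(n_e·A·C_max)²).
n_e·A·C_max = 0.39 × 3.08 × 0.528 = 0.6342 kg/m.
D = 5.90²/(4π × 5.03 × 0.6342²) = 1.37 m²/day.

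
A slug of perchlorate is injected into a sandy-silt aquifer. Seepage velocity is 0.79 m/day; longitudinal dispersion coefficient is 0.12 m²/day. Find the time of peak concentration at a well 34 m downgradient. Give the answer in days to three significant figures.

For the 1D instantaneous-source solution, setting ∂C/∂t = 0 at fixed x gives v²t² + 2Dt − x² = 0, so t = (√(D² + v²x²) − D)/v².
√(D² + v²x²) = √(0.12² + 0.79² × 34²) = 26.86; v² = 0.6241.
t = (26.86 − 0.12)/0.6241 = 42.8 days (vs. the pure-advection estimate x/v = 43.0 d).

42.8 days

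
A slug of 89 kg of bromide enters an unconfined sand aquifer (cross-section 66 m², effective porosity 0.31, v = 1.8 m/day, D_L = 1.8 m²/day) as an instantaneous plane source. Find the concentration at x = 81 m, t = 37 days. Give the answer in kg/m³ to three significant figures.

0.0690 kg/m³

For an instantaneous plane source, C(x,t) = M/(n_e·A·√(4πDt)) · exp(−(x−vt)²/(4Dt)), with n_e·A the pore (flow) area.
Plume center vt = 1.8 × 37 = 66.6 m, so the well at 81 m is 14.4 m downgradient of the peak.
√(4πDt) = 28.93 m, giving peak height M/(n_e·A·√(4πDt)) = 89/(0.31 × 66 × 28.93) = 0.1504 kg/m³.
(x−vt)²/(4Dt) = (14.4)²/(4 × 1.8 × 37) = 0.7784; exp(−0.7784) = 0.4591.
C = 0.1504 × 0.4591 = 0.0690 kg/m³.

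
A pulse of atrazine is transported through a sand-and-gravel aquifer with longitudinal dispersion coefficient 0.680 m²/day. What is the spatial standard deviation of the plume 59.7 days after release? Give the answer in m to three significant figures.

9.01 m

Dispersive spreading gives a Gaussian with σ² = 2Dt; advection only shifts the center.
σ = √(2 × 0.680 × 59.7) = 9.01 m.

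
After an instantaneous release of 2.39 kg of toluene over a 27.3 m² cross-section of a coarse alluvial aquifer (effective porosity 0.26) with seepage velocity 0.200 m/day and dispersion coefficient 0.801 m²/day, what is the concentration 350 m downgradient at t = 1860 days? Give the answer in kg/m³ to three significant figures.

For an instantaneous plane source, C(x,t) = M/(n_e·A·√(4πDt)) · exp(−(x−vt)²/(4Dt)), with n_e·A the pore (flow) area.
Plume center vt = 0.200 × 1860 = 372 m, so the well at 350 m is 22 m upgradient of the peak.
√(4πDt) = 136.8 m, giving peak height M/(n_e·A·√(4πDt)) = 2.39/(0.26 × 27.3 × 136.8) = 0.002461 kg/m³.
(x−vt)²/(4Dt) = (-22)²/(4 × 0.801 × 1860) = 0.08122; exp(−0.08122) = 0.9220.
C = 0.002461 × 0.9220 = 0.00227 kg/m³.

0.00227 kg/m³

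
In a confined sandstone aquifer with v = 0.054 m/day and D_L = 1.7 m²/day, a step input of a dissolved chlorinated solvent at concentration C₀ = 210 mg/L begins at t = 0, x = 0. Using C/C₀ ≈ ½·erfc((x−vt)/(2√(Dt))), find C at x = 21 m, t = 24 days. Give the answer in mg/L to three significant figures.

For a continuous step input, C/C₀ ≈ ½·erfc((x−vt)/(2√(Dt))).
vt = 0.054 × 24 = 1.296 m and 2√(Dt) = 2√(1.7 × 24) = 12.77 m.
Argument (x−vt)/(2√(Dt)) = (21 − 1.296)/12.77 = 1.543; ½·erfc(1.543) = 0.01455.
C = 210 × 0.01455 = 3.06 mg/L.

3.06 mg/L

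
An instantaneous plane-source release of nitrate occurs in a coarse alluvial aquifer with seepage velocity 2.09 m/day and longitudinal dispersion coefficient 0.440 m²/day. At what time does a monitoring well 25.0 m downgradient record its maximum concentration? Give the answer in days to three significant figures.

11.9 days

For the 1D instantaneous-source solution, setting ∂C/∂t = 0 at fixed x gives v²t² + 2Dt − x² = 0, so t = (√(D² + v²x²) − D)/v².
√(D² + v²x²) = √(0.440² + 2.09² × 25.0²) = 52.25; v² = 4.3681.
t = (52.25 − 0.440)/4.3681 = 11.9 days (vs. the pure-advection estimate x/v = 12.0 d).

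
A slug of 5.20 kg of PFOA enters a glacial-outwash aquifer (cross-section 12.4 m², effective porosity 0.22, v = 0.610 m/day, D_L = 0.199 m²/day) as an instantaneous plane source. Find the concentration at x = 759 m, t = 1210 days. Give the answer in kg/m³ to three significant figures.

0.0220 kg/m³

For an instantaneous plane source, C(x,t) = M/(n_e·A·√(4πDt)) · exp(−(x−vt)²/(4Dt)), with n_e·A the pore (flow) area.
Plume center vt = 0.610 × 1210 = 738.1 m, so the well at 759 m is 20.9 m downgradient of the peak.
√(4πDt) = 55.01 m, giving peak height M/(n_e·A·√(4πDt)) = 5.20/(0.22 × 12.4 × 55.01) = 0.03465 kg/m³.
(x−vt)²/(4Dt) = (20.9)²/(4 × 0.199 × 1210) = 0.4535; exp(−0.4535) = 0.6354.
C = 0.03465 × 0.6354 = 0.0220 kg/m³.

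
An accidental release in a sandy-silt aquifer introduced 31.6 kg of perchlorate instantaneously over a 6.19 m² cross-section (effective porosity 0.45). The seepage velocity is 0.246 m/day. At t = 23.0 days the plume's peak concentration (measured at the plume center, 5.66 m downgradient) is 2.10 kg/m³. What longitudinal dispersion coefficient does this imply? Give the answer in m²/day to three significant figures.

0.101 m²/day

At the plume center C_max = M/(n_e·A·√(4πDt)), so D = M²/(4πt·(n_e·A·C_max)²).
n_e·A·C_max = 0.45 × 6.19 × 2.10 = 5.850 kg/m.
D = 31.6²/(4π × 23.0 × 5.850²) = 0.101 m²/day.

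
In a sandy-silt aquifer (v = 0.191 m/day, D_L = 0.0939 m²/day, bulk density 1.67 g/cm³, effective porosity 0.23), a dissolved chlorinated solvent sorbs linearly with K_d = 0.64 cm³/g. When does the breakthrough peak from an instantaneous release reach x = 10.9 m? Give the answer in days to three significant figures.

Retardation factor R = 1 + ρ_b·K_d/n = 1 + 1.67 × 0.64/0.23 = 5.647.
Sorption retards both mechanisms: v_R = v/R = 0.03382 m/day, D_R = D/R = 0.01663 m²/day.
Peak time from v_R²t² + 2D_R t − x² = 0: t = (√(D_R² + v_R²x²) − D_R)/v_R².
√(D_R² + v_R²x²) = √(0.01663² + 0.03382² × 10.9²) = 0.3690; v_R² = 0.001144.
t = (0.3690 − 0.01663)/0.001144 = 308 days.

308 days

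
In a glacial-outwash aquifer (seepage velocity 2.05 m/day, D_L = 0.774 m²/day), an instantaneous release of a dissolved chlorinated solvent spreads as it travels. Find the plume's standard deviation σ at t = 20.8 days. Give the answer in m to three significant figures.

Dispersive spreading gives a Gaussian with σ² = 2Dt; advection only shifts the center.
σ = √(2 × 0.774 × 20.8) = 5.67 m.

5.67 m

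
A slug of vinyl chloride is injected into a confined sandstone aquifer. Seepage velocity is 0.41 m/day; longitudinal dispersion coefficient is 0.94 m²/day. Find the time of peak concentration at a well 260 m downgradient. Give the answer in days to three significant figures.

629 days

For the 1D instantaneous-source solution, setting ∂C/∂t = 0 at fixed x gives v²t² + 2Dt − x² = 0, so t = (√(D² + v²x²) − D)/v².
√(D² + v²x²) = √(0.94² + 0.41² × 260²) = 106.6; v² = 0.1681.
t = (106.6 − 0.94)/0.1681 = 629 days (vs. the pure-advection estimate x/v = 634 d).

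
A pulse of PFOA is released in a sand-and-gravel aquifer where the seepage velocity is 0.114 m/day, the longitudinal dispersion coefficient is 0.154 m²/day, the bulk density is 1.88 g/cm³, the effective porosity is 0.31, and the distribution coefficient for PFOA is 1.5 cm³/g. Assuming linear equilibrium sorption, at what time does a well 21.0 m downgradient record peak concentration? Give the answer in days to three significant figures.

Retardation factor R = 1 + ρ_b·K_d/n = 1 + 1.88 × 1.5/0.31 = 10.10.
Sorption retards both mechanisms: v_R = v/R = 0.01129 m/day, D_R = D/R = 0.01525 m²/day.
Peak time from v_R²t² + 2D_R t − x² = 0: t = (√(D_R² + v_R²x²) − D_R)/v_R².
√(D_R² + v_R²x²) = √(0.01525² + 0.01129² × 21.0²) = 0.2376; v_R² = 0.0001275.
t = (0.2376 − 0.01525)/0.0001275 = 1740 days.

1740 days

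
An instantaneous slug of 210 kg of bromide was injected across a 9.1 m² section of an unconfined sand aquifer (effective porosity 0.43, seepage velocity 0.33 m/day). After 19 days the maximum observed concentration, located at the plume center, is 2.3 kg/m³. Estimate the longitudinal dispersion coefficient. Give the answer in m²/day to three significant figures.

2.28 m²/day

At the plume center C_max = M/(n_e·A·√(4πDt)), so D = M²/(4πt·(n_e·A·C_max)²).
n_e·A·C_max = 0.43 × 9.1 × 2.3 = 9.000 kg/m.
D = 210²/(4π × 19 × 9.000²) = 2.28 m²/day.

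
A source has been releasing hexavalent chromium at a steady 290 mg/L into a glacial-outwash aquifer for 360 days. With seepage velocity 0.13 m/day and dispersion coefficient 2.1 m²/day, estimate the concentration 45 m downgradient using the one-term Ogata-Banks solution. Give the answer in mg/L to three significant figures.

150 mg/L

For a continuous step input, C/C₀ ≈ ½·erfc((x−vt)/(2√(Dt))).
vt = 0.13 × 360 = 46.8 m and 2√(Dt) = 2√(2.1 × 360) = 54.99 m.
Argument (x−vt)/(2√(Dt)) = (45 − 46.8)/54.99 = -0.03273; ½·erfc(-0.03273) = 0.5185.
C = 290 × 0.5185 = 150 mg/L.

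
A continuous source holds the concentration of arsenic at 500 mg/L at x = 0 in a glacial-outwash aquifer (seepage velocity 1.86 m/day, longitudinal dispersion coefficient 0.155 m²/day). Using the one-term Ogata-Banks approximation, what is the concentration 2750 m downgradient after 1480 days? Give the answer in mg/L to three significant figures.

For a continuous step input, C/C₀ ≈ ½·erfc((x−vt)/(2√(Dt))).
vt = 1.86 × 1480 = 2752.8 m and 2√(Dt) = 2√(0.155 × 1480) = 30.29 m.
Argument (x−vt)/(2√(Dt)) = (2750 − 2752.8)/30.29 = -0.09244; ½·erfc(-0.09244) = 0.5520.
C = 500 × 0.5520 = 276 mg/L.

276 mg/L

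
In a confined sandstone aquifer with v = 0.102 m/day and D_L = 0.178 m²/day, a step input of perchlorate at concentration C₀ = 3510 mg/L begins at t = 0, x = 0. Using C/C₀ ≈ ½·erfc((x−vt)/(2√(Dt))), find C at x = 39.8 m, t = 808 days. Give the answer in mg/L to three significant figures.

3490 mg/L

For a continuous step input, C/C₀ ≈ ½·erfc((x−vt)/(2√(Dt))).
vt = 0.102 × 808 = 82.416 m and 2√(Dt) = 2√(0.178 × 808) = 23.99 m.
Argument (x−vt)/(2√(Dt)) = (39.8 − 82.416)/23.99 = -1.776; ½·erfc(-1.776) = 0.9940.
C = 3510 × 0.9940 = 3490 mg/L.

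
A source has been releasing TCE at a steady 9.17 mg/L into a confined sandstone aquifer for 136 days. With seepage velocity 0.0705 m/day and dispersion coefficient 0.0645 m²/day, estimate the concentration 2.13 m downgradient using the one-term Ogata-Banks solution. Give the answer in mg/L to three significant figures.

For a continuous step input, C/C₀ ≈ ½·erfc((x−vt)/(2√(Dt))).
vt = 0.0705 × 136 = 9.588 m and 2√(Dt) = 2√(0.0645 × 136) = 5.924 m.
Argument (x−vt)/(2√(Dt)) = (2.13 − 9.588)/5.924 = -1.259; ½·erfc(-1.259) = 0.9625.
C = 9.17 × 0.9625 = 8.83 mg/L.

8.83 mg/L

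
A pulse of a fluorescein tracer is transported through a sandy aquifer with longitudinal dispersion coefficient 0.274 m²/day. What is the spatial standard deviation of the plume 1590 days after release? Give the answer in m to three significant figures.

29.5 m

Dispersive spreading gives a Gaussian with σ² = 2Dt; advection only shifts the center.
σ = √(2 × 0.274 × 1590) = 29.5 m.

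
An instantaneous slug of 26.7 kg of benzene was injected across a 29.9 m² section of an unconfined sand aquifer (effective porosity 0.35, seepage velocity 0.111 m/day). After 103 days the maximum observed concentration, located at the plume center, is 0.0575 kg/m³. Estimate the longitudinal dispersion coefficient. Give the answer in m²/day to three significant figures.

At the plume center C_max = M/(n_e·A·√(4πDt)), so D = M²/(4πt·(n_e·A·C_max)²).
n_e·A·C_max = 0.35 × 29.9 × 0.0575 = 0.6017 kg/m.
D = 26.7²/(4π × 103 × 0.6017²) = 1.52 m²/day.

1.52 m²/day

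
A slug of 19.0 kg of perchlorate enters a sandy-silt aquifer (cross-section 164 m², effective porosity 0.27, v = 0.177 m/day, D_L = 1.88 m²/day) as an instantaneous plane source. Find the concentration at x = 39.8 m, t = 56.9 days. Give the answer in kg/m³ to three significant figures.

For an instantaneous plane source, C(x,t) = M/(n_e·A·√(4πDt)) · exp(−(x−vt)²/(4Dt)), with n_e·A the pore (flow) area.
Plume center vt = 0.177 × 56.9 = 10.0713 m, so the well at 39.8 m is 29.7287 m downgradient of the peak.
√(4πDt) = 36.66 m, giving peak height M/(n_e·A·√(4πDt)) = 19.0/(0.27 × 164 × 36.66) = 0.01170 kg/m³.
(x−vt)²/(4Dt) = (29.7287)²/(4 × 1.88 × 56.9) = 2.065; exp(−2.065) = 0.1268.
C = 0.01170 × 0.1268 = 0.00148 kg/m³.

0.00148 kg/m³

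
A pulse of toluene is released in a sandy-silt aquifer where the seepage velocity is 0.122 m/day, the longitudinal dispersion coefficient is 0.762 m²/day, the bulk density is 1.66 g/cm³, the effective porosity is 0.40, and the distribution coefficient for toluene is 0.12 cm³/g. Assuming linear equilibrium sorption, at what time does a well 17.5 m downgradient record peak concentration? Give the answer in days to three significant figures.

Retardation factor R = 1 + ρ_b·K_d/n = 1 + 1.66 × 0.12/0.40 = 1.498.
Sorption retards both mechanisms: v_R = v/R = 0.08144 m/day, D_R = D/R = 0.5087 m²/day.
Peak time from v_R²t² + 2D_R t − x² = 0: t = (√(D_R² + v_R²x²) − D_R)/v_R².
√(D_R² + v_R²x²) = √(0.5087² + 0.08144² × 17.5²) = 1.513; v_R² = 0.006632.
t = (1.513 − 0.5087)/0.006632 = 151 days.

151 days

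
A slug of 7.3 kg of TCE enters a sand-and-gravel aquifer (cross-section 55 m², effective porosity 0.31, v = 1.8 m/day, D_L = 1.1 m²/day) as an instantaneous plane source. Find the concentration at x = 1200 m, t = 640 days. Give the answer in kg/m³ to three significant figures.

0.00201 kg/m³

For an instantaneous plane source, C(x,t) = M/(n_e·A·√(4πDt)) · exp(−(x−vt)²/(4Dt)), with n_e·A the pore (flow) area.
Plume center vt = 1.8 × 640 = 1152 m, so the well at 1200 m is 48 m downgradient of the peak.
√(4πDt) = 94.06 m, giving peak height M/(n_e·A·√(4πDt)) = 7.3/(0.31 × 55 × 94.06) = 0.004552 kg/m³.
(x−vt)²/(4Dt) = (48)²/(4 × 1.1 × 640) = 0.8182; exp(−0.8182) = 0.4412.
C = 0.004552 × 0.4412 = 0.00201 kg/m³.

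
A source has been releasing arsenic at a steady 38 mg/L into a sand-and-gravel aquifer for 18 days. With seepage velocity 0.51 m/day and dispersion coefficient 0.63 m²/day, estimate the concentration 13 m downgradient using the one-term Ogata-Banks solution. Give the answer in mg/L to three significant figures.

For a continuous step input, C/C₀ ≈ ½·erfc((x−vt)/(2√(Dt))).
vt = 0.51 × 18 = 9.18 m and 2√(Dt) = 2√(0.63 × 18) = 6.735 m.
Argument (x−vt)/(2√(Dt)) = (13 − 9.18)/6.735 = 0.5672; ½·erfc(0.5672) = 0.2112.
C = 38 × 0.2112 = 8.03 mg/L.

8.03 mg/L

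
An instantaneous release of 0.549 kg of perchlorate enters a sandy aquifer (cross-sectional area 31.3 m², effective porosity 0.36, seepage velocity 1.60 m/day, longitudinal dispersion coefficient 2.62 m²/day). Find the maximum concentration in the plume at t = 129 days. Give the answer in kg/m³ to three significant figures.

0.000748 kg/m³

The peak of an instantaneous 1D plume sits at x = vt; there the Gaussian factor is 1 and C_max = M/(n_e·A·√(4πDt)), where n_e·A is the pore area the mass is dissolved in.
√(4πDt) = √(4π × 2.62 × 129) = 65.17 m, so C_max = 0.549/(0.36 × 31.3 × 65.17) = 0.000748 kg/m³.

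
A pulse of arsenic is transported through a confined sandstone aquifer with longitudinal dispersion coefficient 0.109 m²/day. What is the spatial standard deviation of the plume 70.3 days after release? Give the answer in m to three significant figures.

Dispersive spreading gives a Gaussian with σ² = 2Dt; advection only shifts the center.
σ = √(2 × 0.109 × 70.3) = 3.91 m.

3.91 m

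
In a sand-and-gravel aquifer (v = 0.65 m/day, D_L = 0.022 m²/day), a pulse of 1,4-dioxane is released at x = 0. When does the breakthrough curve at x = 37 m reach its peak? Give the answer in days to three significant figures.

56.9 days

For the 1D instantaneous-source solution, setting ∂C/∂t = 0 at fixed x gives v²t² + 2Dt − x² = 0, so t = (√(D² + v²x²) − D)/v².
√(D² + v²x²) = √(0.022² + 0.65² × 37²) = 24.05; v² = 0.4225.
t = (24.05 − 0.022)/0.4225 = 56.9 days (vs. the pure-advection estimate x/v = 56.9 d).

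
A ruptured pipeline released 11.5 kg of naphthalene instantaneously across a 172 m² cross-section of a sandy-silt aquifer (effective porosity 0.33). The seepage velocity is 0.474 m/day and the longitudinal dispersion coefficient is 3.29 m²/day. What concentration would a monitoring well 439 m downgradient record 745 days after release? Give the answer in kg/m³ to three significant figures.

For an instantaneous plane source, C(x,t) = M/(n_e·A·√(4πDt)) · exp(−(x−vt)²/(4Dt)), with n_e·A the pore (flow) area.
Plume center vt = 0.474 × 745 = 353.13 m, so the well at 439 m is 85.87 m downgradient of the peak.
√(4πDt) = 175.5 m, giving peak height M/(n_e·A·√(4πDt)) = 11.5/(0.33 × 172 × 175.5) = 0.001154 kg/m³.
(x−vt)²/(4Dt) = (85.87)²/(4 × 3.29 × 745) = 0.7521; exp(−0.7521) = 0.4714.
C = 0.001154 × 0.4714 = 0.000544 kg/m³.

0.000544 kg/m³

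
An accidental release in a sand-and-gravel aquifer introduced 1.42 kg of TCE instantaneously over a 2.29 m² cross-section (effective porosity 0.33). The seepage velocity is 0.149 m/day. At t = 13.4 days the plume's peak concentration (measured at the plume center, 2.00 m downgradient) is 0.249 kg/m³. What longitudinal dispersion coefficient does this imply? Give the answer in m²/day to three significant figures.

At the plume center C_max = M/(n_e·A·√(4πDt)), so D = M²/(4πt·(n_e·A·C_max)²).
n_e·A·C_max = 0.33 × 2.29 × 0.249 = 0.1882 kg/m.
D = 1.42²/(4π × 13.4 × 0.1882²) = 0.338 m²/day.

0.338 m²/day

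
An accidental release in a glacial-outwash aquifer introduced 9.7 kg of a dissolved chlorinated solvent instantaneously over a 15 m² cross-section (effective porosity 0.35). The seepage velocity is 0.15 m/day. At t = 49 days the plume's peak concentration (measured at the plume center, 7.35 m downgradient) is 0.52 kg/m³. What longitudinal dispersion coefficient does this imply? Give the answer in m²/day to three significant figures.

At the plume center C_max = M/(n_e·A·√(4πDt)), so D = M²/(4πt·(n_e·A·C_max)²).
n_e·A·C_max = 0.35 × 15 × 0.52 = 2.730 kg/m.
D = 9.7²/(4π × 49 × 2.730²) = 0.0205 m²/day.

0.0205 m²/day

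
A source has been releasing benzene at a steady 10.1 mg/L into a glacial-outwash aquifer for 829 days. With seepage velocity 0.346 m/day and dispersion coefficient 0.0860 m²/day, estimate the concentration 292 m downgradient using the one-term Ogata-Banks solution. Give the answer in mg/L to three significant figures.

3.36 mg/L

For a continuous step input, C/C₀ ≈ ½·erfc((x−vt)/(2√(Dt))).
vt = 0.346 × 829 = 286.834 m and 2√(Dt) = 2√(0.0860 × 829) = 16.89 m.
Argument (x−vt)/(2√(Dt)) = (292 − 286.834)/16.89 = 0.3059; ½·erfc(0.3059) = 0.3326.
C = 10.1 × 0.3326 = 3.36 mg/L.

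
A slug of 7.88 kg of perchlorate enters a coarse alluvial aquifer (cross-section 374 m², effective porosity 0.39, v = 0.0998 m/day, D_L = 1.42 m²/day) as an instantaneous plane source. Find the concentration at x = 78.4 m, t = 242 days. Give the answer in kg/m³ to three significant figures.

For an instantaneous plane source, C(x,t) = M/(n_e·A·√(4πDt)) · exp(−(x−vt)²/(4Dt)), with n_e·A the pore (flow) area.
Plume center vt = 0.0998 × 242 = 24.1516 m, so the well at 78.4 m is 54.2484 m downgradient of the peak.
√(4πDt) = 65.71 m, giving peak height M/(n_e·A·√(4πDt)) = 7.88/(0.39 × 374 × 65.71) = 0.0008222 kg/m³.
(x−vt)²/(4Dt) = (54.2484)²/(4 × 1.42 × 242) = 2.141; exp(−2.141) = 0.1175.
C = 0.0008222 × 0.1175 = 9.66e-05 kg/m³.

9.66e-05 kg/m³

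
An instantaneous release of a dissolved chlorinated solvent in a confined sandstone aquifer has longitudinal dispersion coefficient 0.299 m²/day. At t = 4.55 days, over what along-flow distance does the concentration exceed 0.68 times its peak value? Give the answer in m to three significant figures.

The plume is Gaussian with σ = √(2Dt) = √(2 × 0.299 × 4.55) = 1.650 m.
C/C_peak = exp(−Δx²/(2σ²)) = 0.68 ⇒ Δx = σ·√(−2 ln 0.68) = 1.650 × 0.8783 = 1.449 m.
Width = 2Δx = 2.90 m.

2.90 m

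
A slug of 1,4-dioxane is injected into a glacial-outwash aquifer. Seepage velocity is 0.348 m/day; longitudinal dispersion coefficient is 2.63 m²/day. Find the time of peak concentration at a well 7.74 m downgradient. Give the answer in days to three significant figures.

For the 1D instantaneous-source solution, setting ∂C/∂t = 0 at fixed x gives v²t² + 2Dt − x² = 0, so t = (√(D² + v²x²) − D)/v².
√(D² + v²x²) = √(2.63² + 0.348² × 7.74²) = 3.765; v² = 0.121104.
t = (3.765 − 2.63)/0.121104 = 9.37 days (vs. the pure-advection estimate x/v = 22.2 d).

9.37 days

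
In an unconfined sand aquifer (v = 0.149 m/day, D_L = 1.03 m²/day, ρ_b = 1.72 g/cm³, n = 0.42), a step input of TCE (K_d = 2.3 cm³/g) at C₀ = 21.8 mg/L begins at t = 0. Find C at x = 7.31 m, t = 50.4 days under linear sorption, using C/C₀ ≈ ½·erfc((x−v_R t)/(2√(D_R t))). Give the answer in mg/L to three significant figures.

0.402 mg/L

Retardation factor R = 1 + ρ_b·K_d/n = 1 + 1.72 × 2.3/0.42 = 10.42.
Sorption retards both mechanisms: v_R = v/R = 0.01430 m/day, D_R = D/R = 0.09885 m²/day.
v_R·t = 0.01430 × 50.4 = 0.72072 m; 2√(D_R t) = 4.464 m; argument = (7.31 − 0.72072)/4.464 = 1.476.
C = C₀ × ½·erfc(1.476) = 21.8 × 0.01843 = 0.402 mg/L.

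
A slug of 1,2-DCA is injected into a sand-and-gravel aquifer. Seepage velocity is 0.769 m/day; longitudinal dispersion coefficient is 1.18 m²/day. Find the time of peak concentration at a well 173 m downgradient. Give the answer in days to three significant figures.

For the 1D instantaneous-source solution, setting ∂C/∂t = 0 at fixed x gives v²t² + 2Dt − x² = 0, so t = (√(D² + v²x²) − D)/v².
√(D² + v²x²) = √(1.18² + 0.769² × 173²) = 133.0; v² = 0.591361.
t = (133.0 − 1.18)/0.591361 = 223 days (vs. the pure-advection estimate x/v = 225 d).

223 days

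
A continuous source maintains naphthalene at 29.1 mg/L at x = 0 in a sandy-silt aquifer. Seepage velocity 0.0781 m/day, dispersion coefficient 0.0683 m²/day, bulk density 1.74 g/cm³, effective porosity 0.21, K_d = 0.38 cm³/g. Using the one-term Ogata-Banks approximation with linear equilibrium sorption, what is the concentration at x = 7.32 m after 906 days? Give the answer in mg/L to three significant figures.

Retardation factor R = 1 + ρ_b·K_d/n = 1 + 1.74 × 0.38/0.21 = 4.149.
Sorption retards both mechanisms: v_R = v/R = 0.01882 m/day, D_R = D/R = 0.01646 m²/day.
v_R·t = 0.01882 × 906 = 17.05092 m; 2√(D_R t) = 7.723 m; argument = (7.32 − 17.05092)/7.723 = -1.260.
C = C₀ × ½·erfc(-1.260) = 29.1 × 0.9626 = 28.0 mg/L.

28.0 mg/L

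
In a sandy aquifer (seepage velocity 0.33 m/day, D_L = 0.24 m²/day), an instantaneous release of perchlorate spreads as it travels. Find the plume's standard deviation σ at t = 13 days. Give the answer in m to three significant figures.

2.50 m

Dispersive spreading gives a Gaussian with σ² = 2Dt; advection only shifts the center.
σ = √(2 × 0.24 × 13) = 2.50 m.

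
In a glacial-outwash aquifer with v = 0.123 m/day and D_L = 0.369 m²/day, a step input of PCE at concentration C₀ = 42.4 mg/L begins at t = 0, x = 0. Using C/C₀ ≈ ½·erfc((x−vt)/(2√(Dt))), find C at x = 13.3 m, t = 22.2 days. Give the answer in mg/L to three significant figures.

For a continuous step input, C/C₀ ≈ ½·erfc((x−vt)/(2√(Dt))).
vt = 0.123 × 22.2 = 2.7306 m and 2√(Dt) = 2√(0.369 × 22.2) = 5.724 m.
Argument (x−vt)/(2√(Dt)) = (13.3 − 2.7306)/5.724 = 1.847; ½·erfc(1.847) = 0.004500.
C = 42.4 × 0.004500 = 0.191 mg/L.

0.191 mg/L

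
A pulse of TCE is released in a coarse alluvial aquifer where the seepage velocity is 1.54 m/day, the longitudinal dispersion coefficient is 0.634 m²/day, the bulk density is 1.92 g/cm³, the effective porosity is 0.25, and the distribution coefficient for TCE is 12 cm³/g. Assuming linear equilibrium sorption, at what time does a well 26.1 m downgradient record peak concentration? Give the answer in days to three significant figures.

Retardation factor R = 1 + ρ_b·K_d/n = 1 + 1.92 × 12/0.25 = 93.16.
Sorption retards both mechanisms: v_R = v/R = 0.01653 m/day, D_R = D/R = 0.006805 m²/day.
Peak time from v_R²t² + 2D_R t − x² = 0: t = (√(D_R² + v_R²x²) − D_R)/v_R².
√(D_R² + v_R²x²) = √(0.006805² + 0.01653² × 26.1²) = 0.4315; v_R² = 0.0002732.
t = (0.4315 − 0.006805)/0.0002732 = 1550 days.

1550 days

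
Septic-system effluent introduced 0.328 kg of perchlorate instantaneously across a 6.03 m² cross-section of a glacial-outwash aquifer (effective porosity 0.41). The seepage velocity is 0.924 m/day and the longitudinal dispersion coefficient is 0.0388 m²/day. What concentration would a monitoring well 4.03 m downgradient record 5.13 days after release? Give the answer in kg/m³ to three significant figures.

For an instantaneous plane source, C(x,t) = M/(n_e·A·√(4πDt)) · exp(−(x−vt)²/(4Dt)), with n_e·A the pore (flow) area.
Plume center vt = 0.924 × 5.13 = 4.74012 m, so the well at 4.03 m is 0.71012 m upgradient of the peak.
√(4πDt) = 1.582 m, giving peak height M/(n_e·A·√(4πDt)) = 0.328/(0.41 × 6.03 × 1.582) = 0.08386 kg/m³.
(x−vt)²/(4Dt) = (-0.71012)²/(4 × 0.0388 × 5.13) = 0.6334; exp(−0.6334) = 0.5308.
C = 0.08386 × 0.5308 = 0.0445 kg/m³.

0.0445 kg/m³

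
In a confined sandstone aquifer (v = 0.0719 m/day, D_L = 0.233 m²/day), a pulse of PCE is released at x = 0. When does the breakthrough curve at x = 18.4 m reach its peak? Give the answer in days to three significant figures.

For the 1D instantaneous-source solution, setting ∂C/∂t = 0 at fixed x gives v²t² + 2Dt − x² = 0, so t = (√(D² + v²x²) − D)/v².
√(D² + v²x²) = √(0.233² + 0.0719² × 18.4²) = 1.343; v² = 0.00516961.
t = (1.343 − 0.233)/0.00516961 = 215 days (vs. the pure-advection estimate x/v = 256 d).

215 days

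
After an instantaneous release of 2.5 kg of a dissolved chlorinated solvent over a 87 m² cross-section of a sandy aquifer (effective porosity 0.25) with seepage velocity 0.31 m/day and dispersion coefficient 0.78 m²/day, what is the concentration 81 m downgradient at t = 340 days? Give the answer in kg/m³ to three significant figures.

0.00114 kg/m³

For an instantaneous plane source, C(x,t) = M/(n_e·A·√(4πDt)) · exp(−(x−vt)²/(4Dt)), with n_e·A the pore (flow) area.
Plume center vt = 0.31 × 340 = 105.4 m, so the well at 81 m is 24.4 m upgradient of the peak.
√(4πDt) = 57.73 m, giving peak height M/(n_e·A·√(4πDt)) = 2.5/(0.25 × 87 × 57.73) = 0.001991 kg/m³.
(x−vt)²/(4Dt) = (-24.4)²/(4 × 0.78 × 340) = 0.5612; exp(−0.5612) = 0.5705.
C = 0.001991 × 0.5705 = 0.00114 kg/m³.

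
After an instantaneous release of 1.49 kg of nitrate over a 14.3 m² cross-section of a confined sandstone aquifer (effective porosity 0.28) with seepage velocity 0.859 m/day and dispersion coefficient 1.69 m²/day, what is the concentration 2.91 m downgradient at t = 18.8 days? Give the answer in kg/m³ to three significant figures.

0.00469 kg/m³

For an instantaneous plane source, C(x,t) = M/(n_e·A·√(4πDt)) · exp(−(x−vt)²/(4Dt)), with n_e·A the pore (flow) area.
Plume center vt = 0.859 × 18.8 = 16.1492 m, so the well at 2.91 m is 13.2392 m upgradient of the peak.
√(4πDt) = 19.98 m, giving peak height M/(n_e·A·√(4πDt)) = 1.49/(0.28 × 14.3 × 19.98) = 0.01863 kg/m³.
(x−vt)²/(4Dt) = (-13.2392)²/(4 × 1.69 × 18.8) = 1.379; exp(−1.379) = 0.2518.
C = 0.01863 × 0.2518 = 0.00469 kg/m³.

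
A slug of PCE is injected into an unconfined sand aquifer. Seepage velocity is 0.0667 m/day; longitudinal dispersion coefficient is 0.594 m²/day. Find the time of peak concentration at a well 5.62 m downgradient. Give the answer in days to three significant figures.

24.4 days

For the 1D instantaneous-source solution, setting ∂C/∂t = 0 at fixed x gives v²t² + 2Dt − x² = 0, so t = (√(D² + v²x²) − D)/v².
√(D² + v²x²) = √(0.594² + 0.0667² × 5.62²) = 0.7024; v² = 0.00444889.
t = (0.7024 − 0.594)/0.00444889 = 24.4 days (vs. the pure-advection estimate x/v = 84.3 d).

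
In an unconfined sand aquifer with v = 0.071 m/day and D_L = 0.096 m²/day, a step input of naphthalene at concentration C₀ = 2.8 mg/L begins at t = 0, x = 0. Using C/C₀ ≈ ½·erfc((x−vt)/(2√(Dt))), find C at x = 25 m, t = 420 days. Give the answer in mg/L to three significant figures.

1.97 mg/L

For a continuous step input, C/C₀ ≈ ½·erfc((x−vt)/(2√(Dt))).
vt = 0.071 × 420 = 29.82 m and 2√(Dt) = 2√(0.096 × 420) = 12.70 m.
Argument (x−vt)/(2√(Dt)) = (25 − 29.82)/12.70 = -0.3795; ½·erfc(-0.3795) = 0.7043.
C = 2.8 × 0.7043 = 1.97 mg/L.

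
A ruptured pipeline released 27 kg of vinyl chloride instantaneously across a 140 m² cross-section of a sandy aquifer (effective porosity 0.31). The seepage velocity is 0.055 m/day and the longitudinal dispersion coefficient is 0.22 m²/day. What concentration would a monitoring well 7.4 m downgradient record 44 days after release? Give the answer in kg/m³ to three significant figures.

For an instantaneous plane source, C(x,t) = M/(n_e·A·√(4πDt)) · exp(−(x−vt)²/(4Dt)), with n_e·A the pore (flow) area.
Plume center vt = 0.055 × 44 = 2.42 m, so the well at 7.4 m is 4.98 m downgradient of the peak.
√(4πDt) = 11.03 m, giving peak height M/(n_e·A·√(4πDt)) = 27/(0.31 × 140 × 11.03) = 0.05640 kg/m³.
(x−vt)²/(4Dt) = (4.98)²/(4 × 0.22 × 44) = 0.6405; exp(−0.6405) = 0.5270.
C = 0.05640 × 0.5270 = 0.0297 kg/m³.

0.0297 kg/m³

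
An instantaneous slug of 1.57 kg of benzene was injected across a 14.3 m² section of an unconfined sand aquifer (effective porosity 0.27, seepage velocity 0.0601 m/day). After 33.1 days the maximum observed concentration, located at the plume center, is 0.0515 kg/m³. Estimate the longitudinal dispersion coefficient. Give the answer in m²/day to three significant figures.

0.150 m²/day

At the plume center C_max = M/(n_e·A·√(4πDt)), so D = M²/(4πt·(n_e·A·C_max)²).
n_e·A·C_max = 0.27 × 14.3 × 0.0515 = 0.1988 kg/m.
D = 1.57²/(4π × 33.1 × 0.1988²) = 0.150 m²/day.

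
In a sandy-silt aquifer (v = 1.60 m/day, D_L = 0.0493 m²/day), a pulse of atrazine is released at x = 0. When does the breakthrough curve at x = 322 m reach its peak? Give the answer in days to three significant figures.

For the 1D instantaneous-source solution, setting ∂C/∂t = 0 at fixed x gives v²t² + 2Dt − x² = 0, so t = (√(D² + v²x²) − D)/v².
√(D² + v²x²) = √(0.0493² + 1.60² × 322²) = 515.2; v² = 2.56.
t = (515.2 − 0.0493)/2.56 = 201 days (vs. the pure-advection estimate x/v = 201 d).

201 days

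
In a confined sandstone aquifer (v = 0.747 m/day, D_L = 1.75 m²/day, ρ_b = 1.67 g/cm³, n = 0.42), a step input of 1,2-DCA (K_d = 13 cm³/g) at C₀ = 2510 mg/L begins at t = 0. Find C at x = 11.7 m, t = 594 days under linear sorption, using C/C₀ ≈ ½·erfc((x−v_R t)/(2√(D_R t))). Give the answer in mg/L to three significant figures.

755 mg/L

Retardation factor R = 1 + ρ_b·K_d/n = 1 + 1.67 × 13/0.42 = 52.69.
Sorption retards both mechanisms: v_R = v/R = 0.01418 m/day, D_R = D/R = 0.03321 m²/day.
v_R·t = 0.01418 × 594 = 8.42292 m; 2√(D_R t) = 8.883 m; argument = (11.7 − 8.42292)/8.883 = 0.3689.
C = C₀ × ½·erfc(0.3689) = 2510 × 0.3009 = 755 mg/L.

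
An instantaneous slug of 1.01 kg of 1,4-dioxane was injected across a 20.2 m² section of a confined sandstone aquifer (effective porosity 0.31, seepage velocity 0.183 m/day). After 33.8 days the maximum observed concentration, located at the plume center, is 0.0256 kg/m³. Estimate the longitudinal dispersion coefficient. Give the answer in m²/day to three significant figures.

At the plume center C_max = M/(n_e·A·√(4πDt)), so D = M²/(4πt·(n_e·A·C_max)²).
n_e·A·C_max = 0.31 × 20.2 × 0.0256 = 0.1603 kg/m.
D = 1.01²/(4π × 33.8 × 0.1603²) = 0.0935 m²/day.

0.0935 m²/day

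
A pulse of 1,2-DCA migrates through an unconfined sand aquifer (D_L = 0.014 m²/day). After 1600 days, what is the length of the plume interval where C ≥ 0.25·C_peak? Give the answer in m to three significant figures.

The plume is Gaussian with σ = √(2Dt) = √(2 × 0.014 × 1600) = 6.693 m.
C/C_peak = exp(−Δx²/(2σ²)) = 0.25 ⇒ Δx = σ·√(−2 ln 0.25) = 6.693 × 1.665 = 11.14 m.
Width = 2Δx = 22.3 m.

22.3 m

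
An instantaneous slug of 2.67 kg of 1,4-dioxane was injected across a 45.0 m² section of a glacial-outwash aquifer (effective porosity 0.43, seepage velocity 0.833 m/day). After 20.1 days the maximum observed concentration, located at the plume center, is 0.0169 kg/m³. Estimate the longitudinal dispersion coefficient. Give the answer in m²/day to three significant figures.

At the plume center C_max = M/(n_e·A·√(4πDt)), so D = M²/(4πt·(n_e·A·C_max)²).
n_e·A·C_max = 0.43 × 45.0 × 0.0169 = 0.3270 kg/m.
D = 2.67²/(4π × 20.1 × 0.3270²) = 0.264 m²/day.

0.264 m²/day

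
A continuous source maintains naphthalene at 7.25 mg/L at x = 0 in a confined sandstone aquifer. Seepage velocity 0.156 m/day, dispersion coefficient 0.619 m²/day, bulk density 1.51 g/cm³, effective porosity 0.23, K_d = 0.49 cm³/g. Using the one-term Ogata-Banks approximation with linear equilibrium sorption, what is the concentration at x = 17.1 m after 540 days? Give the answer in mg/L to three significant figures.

Retardation factor R = 1 + ρ_b·K_d/n = 1 + 1.51 × 0.49/0.23 = 4.217.
Sorption retards both mechanisms: v_R = v/R = 0.03699 m/day, D_R = D/R = 0.1468 m²/day.
v_R·t = 0.03699 × 540 = 19.9746 m; 2√(D_R t) = 17.81 m; argument = (17.1 − 19.9746)/17.81 = -0.1614.
C = C₀ × ½·erfc(-0.1614) = 7.25 × 0.5903 = 4.28 mg/L.

4.28 mg/L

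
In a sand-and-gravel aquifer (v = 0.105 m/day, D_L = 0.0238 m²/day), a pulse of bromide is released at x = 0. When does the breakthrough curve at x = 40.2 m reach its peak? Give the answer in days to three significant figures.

381 days

For the 1D instantaneous-source solution, setting ∂C/∂t = 0 at fixed x gives v²t² + 2Dt − x² = 0, so t = (√(D² + v²x²) − D)/v².
√(D² + v²x²) = √(0.0238² + 0.105² × 40.2²) = 4.221; v² = 0.011025.
t = (4.221 − 0.0238)/0.011025 = 381 days (vs. the pure-advection estimate x/v = 383 d).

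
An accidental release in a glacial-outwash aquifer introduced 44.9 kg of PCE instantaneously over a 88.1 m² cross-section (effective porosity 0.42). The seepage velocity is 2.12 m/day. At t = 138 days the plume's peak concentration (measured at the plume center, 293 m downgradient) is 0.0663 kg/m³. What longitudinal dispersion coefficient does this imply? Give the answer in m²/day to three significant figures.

0.193 m²/day

At the plume center C_max = M/(n_e·A·√(4πDt)), so D = M²/(4πt·(n_e·A·C_max)²).
n_e·A·C_max = 0.42 × 88.1 × 0.0663 = 2.453 kg/m.
D = 44.9²/(4π × 138 × 2.453²) = 0.193 m²/day.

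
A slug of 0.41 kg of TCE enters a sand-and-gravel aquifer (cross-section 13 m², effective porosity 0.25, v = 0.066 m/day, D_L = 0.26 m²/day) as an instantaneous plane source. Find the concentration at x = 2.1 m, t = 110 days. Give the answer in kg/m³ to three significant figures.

0.00527 kg/m³

For an instantaneous plane source, C(x,t) = M/(n_e·A·√(4πDt)) · exp(−(x−vt)²/(4Dt)), with n_e·A the pore (flow) area.
Plume center vt = 0.066 × 110 = 7.26 m, so the well at 2.1 m is 5.16 m upgradient of the peak.
√(4πDt) = 18.96 m, giving peak height M/(n_e·A·√(4πDt)) = 0.41/(0.25 × 13 × 18.96) = 0.006654 kg/m³.
(x−vt)²/(4Dt) = (-5.16)²/(4 × 0.26 × 110) = 0.2327; exp(−0.2327) = 0.7924.
C = 0.006654 × 0.7924 = 0.00527 kg/m³.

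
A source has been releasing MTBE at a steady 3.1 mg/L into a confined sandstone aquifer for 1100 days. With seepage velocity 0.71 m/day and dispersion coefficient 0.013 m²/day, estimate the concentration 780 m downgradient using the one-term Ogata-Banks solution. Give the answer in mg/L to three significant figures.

1.78 mg/L

For a continuous step input, C/C₀ ≈ ½·erfc((x−vt)/(2√(Dt))).
vt = 0.71 × 1100 = 781 m and 2√(Dt) = 2√(0.013 × 1100) = 7.563 m.
Argument (x−vt)/(2√(Dt)) = (780 − 781)/7.563 = -0.1322; ½·erfc(-0.1322) = 0.5742.
C = 3.1 × 0.5742 = 1.78 mg/L.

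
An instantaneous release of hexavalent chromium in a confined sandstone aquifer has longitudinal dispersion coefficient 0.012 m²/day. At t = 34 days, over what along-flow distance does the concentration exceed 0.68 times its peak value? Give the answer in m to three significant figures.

The plume is Gaussian with σ = √(2Dt) = √(2 × 0.012 × 34) = 0.9033 m.
C/C_peak = exp(−Δx²/(2σ²)) = 0.68 ⇒ Δx = σ·√(−2 ln 0.68) = 0.9033 × 0.8783 = 0.7934 m.
Width = 2Δx = 1.59 m.

1.59 m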